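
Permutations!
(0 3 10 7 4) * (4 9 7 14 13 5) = (0 3 10 14 13 5 4)(7 9) = [3, 1, 2, 10, 0, 4, 6, 9, 8, 7, 14, 11, 12, 5, 13]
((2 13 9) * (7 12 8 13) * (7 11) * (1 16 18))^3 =[0, 1, 12, 3, 4, 5, 6, 13, 2, 7, 10, 8, 9, 11, 14, 15, 16, 17, 18] =(18)(2 12 9 7 13 11 8)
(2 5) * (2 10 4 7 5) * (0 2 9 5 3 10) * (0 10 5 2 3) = [3, 1, 9, 5, 7, 10, 6, 0, 8, 2, 4] = (0 3 5 10 4 7)(2 9)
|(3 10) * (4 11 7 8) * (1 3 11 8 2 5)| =14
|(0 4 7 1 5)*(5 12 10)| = 7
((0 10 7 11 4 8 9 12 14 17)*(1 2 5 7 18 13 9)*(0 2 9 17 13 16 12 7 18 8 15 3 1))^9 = [0, 7, 5, 9, 3, 18, 6, 4, 8, 11, 10, 15, 14, 17, 13, 1, 12, 2, 16] = (1 7 4 3 9 11 15)(2 5 18 16 12 14 13 17)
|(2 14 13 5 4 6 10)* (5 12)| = |(2 14 13 12 5 4 6 10)| = 8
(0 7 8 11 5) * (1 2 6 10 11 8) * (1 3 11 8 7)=[1, 2, 6, 11, 4, 0, 10, 3, 7, 9, 8, 5]=(0 1 2 6 10 8 7 3 11 5)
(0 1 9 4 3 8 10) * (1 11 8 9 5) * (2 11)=[2, 5, 11, 9, 3, 1, 6, 7, 10, 4, 0, 8]=(0 2 11 8 10)(1 5)(3 9 4)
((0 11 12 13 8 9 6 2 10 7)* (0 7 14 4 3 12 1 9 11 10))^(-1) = (0 2 6 9 1 11 8 13 12 3 4 14 10) = [2, 11, 6, 4, 14, 5, 9, 7, 13, 1, 0, 8, 3, 12, 10]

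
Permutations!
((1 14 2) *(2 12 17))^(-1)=(1 2 17 12 14)=[0, 2, 17, 3, 4, 5, 6, 7, 8, 9, 10, 11, 14, 13, 1, 15, 16, 12]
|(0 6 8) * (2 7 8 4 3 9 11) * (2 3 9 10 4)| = |(0 6 2 7 8)(3 10 4 9 11)| = 5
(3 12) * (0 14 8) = (0 14 8)(3 12) = [14, 1, 2, 12, 4, 5, 6, 7, 0, 9, 10, 11, 3, 13, 8]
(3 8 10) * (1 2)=(1 2)(3 8 10)=[0, 2, 1, 8, 4, 5, 6, 7, 10, 9, 3]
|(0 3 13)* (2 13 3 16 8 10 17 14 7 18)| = 10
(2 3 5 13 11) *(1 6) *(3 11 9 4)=(1 6)(2 11)(3 5 13 9 4)=[0, 6, 11, 5, 3, 13, 1, 7, 8, 4, 10, 2, 12, 9]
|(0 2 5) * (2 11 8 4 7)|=|(0 11 8 4 7 2 5)|=7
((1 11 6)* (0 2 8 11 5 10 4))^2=(0 8 6 5 4 2 11 1 10)=[8, 10, 11, 3, 2, 4, 5, 7, 6, 9, 0, 1]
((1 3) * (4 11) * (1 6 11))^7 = [0, 6, 2, 11, 3, 5, 4, 7, 8, 9, 10, 1] = (1 6 4 3 11)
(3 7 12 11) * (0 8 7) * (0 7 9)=[8, 1, 2, 7, 4, 5, 6, 12, 9, 0, 10, 3, 11]=(0 8 9)(3 7 12 11)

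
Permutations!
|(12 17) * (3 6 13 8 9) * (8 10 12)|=8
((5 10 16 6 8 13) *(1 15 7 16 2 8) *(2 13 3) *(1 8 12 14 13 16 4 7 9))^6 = [0, 1, 16, 10, 4, 2, 13, 7, 5, 9, 12, 11, 6, 3, 8, 15, 14] = (2 16 14 8 5)(3 10 12 6 13)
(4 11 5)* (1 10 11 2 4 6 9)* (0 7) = (0 7)(1 10 11 5 6 9)(2 4) = [7, 10, 4, 3, 2, 6, 9, 0, 8, 1, 11, 5]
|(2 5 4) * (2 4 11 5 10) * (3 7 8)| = 6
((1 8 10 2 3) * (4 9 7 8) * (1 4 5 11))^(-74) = (1 5 11)(2 9 10 4 8 3 7) = [0, 5, 9, 7, 8, 11, 6, 2, 3, 10, 4, 1]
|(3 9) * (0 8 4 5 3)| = |(0 8 4 5 3 9)| = 6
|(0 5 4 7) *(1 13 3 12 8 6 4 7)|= 21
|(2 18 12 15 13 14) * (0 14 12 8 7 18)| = |(0 14 2)(7 18 8)(12 15 13)| = 3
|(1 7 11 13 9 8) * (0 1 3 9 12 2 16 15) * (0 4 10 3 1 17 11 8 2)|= 105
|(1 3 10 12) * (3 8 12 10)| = 3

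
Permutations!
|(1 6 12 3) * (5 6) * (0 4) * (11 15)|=10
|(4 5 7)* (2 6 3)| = 3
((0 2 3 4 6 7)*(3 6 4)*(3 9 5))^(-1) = [7, 1, 0, 5, 4, 9, 2, 6, 8, 3] = (0 7 6 2)(3 5 9)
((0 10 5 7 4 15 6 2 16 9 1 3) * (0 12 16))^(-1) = (0 2 6 15 4 7 5 10)(1 9 16 12 3) = [2, 9, 6, 1, 7, 10, 15, 5, 8, 16, 0, 11, 3, 13, 14, 4, 12]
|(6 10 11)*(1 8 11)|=|(1 8 11 6 10)|=5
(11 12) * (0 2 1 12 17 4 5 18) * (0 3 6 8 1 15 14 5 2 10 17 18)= (0 10 17 4 2 15 14 5)(1 12 11 18 3 6 8)= [10, 12, 15, 6, 2, 0, 8, 7, 1, 9, 17, 18, 11, 13, 5, 14, 16, 4, 3]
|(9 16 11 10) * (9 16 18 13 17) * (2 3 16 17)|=|(2 3 16 11 10 17 9 18 13)|=9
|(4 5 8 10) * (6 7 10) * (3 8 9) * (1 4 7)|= |(1 4 5 9 3 8 6)(7 10)|= 14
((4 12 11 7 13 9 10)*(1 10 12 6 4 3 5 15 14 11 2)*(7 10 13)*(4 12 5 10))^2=(1 9 15 11 6 2 13 5 14 4 12)=[0, 9, 13, 3, 12, 14, 2, 7, 8, 15, 10, 6, 1, 5, 4, 11]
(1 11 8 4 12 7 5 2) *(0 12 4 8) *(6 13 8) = [12, 11, 1, 3, 4, 2, 13, 5, 6, 9, 10, 0, 7, 8] = (0 12 7 5 2 1 11)(6 13 8)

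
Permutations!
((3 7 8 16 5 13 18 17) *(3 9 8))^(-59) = (3 7)(5 9 13 8 18 16 17) = [0, 1, 2, 7, 4, 9, 6, 3, 18, 13, 10, 11, 12, 8, 14, 15, 17, 5, 16]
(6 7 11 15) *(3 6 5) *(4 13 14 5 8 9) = [0, 1, 2, 6, 13, 3, 7, 11, 9, 4, 10, 15, 12, 14, 5, 8] = (3 6 7 11 15 8 9 4 13 14 5)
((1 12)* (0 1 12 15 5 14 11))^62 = [15, 5, 2, 3, 4, 11, 6, 7, 8, 9, 10, 1, 12, 13, 0, 14] = (0 15 14)(1 5 11)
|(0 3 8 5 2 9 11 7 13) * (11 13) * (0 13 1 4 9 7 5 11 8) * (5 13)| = |(0 3)(1 4 9)(2 7 8 11 13 5)| = 6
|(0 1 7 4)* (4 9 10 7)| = |(0 1 4)(7 9 10)| = 3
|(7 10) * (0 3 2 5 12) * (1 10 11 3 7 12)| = |(0 7 11 3 2 5 1 10 12)| = 9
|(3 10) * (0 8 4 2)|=4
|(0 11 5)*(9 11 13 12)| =6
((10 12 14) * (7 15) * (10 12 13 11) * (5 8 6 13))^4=(15)(5 11 6)(8 10 13)=[0, 1, 2, 3, 4, 11, 5, 7, 10, 9, 13, 6, 12, 8, 14, 15]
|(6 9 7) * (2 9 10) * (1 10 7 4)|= 10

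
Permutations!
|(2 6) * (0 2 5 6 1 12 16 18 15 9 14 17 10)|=|(0 2 1 12 16 18 15 9 14 17 10)(5 6)|=22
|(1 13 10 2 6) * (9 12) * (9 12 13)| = 6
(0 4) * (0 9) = (0 4 9) = [4, 1, 2, 3, 9, 5, 6, 7, 8, 0]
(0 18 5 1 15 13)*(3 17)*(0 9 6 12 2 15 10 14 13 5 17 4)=(0 18 17 3 4)(1 10 14 13 9 6 12 2 15 5)=[18, 10, 15, 4, 0, 1, 12, 7, 8, 6, 14, 11, 2, 9, 13, 5, 16, 3, 17]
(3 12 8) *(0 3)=(0 3 12 8)=[3, 1, 2, 12, 4, 5, 6, 7, 0, 9, 10, 11, 8]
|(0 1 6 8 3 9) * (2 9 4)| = |(0 1 6 8 3 4 2 9)| = 8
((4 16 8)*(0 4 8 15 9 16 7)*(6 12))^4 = [4, 1, 2, 3, 7, 5, 6, 0, 8, 16, 10, 11, 12, 13, 14, 9, 15] = (0 4 7)(9 16 15)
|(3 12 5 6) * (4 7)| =4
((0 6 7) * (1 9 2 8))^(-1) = [7, 8, 9, 3, 4, 5, 0, 6, 2, 1] = (0 7 6)(1 8 2 9)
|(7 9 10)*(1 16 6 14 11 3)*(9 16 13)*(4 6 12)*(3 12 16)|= 30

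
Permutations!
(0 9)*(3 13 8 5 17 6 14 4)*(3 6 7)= [9, 1, 2, 13, 6, 17, 14, 3, 5, 0, 10, 11, 12, 8, 4, 15, 16, 7]= (0 9)(3 13 8 5 17 7)(4 6 14)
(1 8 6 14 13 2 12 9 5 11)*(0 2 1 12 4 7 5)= (0 2 4 7 5 11 12 9)(1 8 6 14 13)= [2, 8, 4, 3, 7, 11, 14, 5, 6, 0, 10, 12, 9, 1, 13]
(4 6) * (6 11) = (4 11 6) = [0, 1, 2, 3, 11, 5, 4, 7, 8, 9, 10, 6]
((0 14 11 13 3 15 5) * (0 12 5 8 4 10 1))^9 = (0 1 10 4 8 15 3 13 11 14)(5 12) = [1, 10, 2, 13, 8, 12, 6, 7, 15, 9, 4, 14, 5, 11, 0, 3]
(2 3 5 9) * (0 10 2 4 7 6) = (0 10 2 3 5 9 4 7 6) = [10, 1, 3, 5, 7, 9, 0, 6, 8, 4, 2]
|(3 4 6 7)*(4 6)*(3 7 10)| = |(3 6 10)| = 3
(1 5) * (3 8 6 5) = (1 3 8 6 5) = [0, 3, 2, 8, 4, 1, 5, 7, 6]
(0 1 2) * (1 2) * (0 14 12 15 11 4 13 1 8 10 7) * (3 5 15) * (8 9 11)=(0 2 14 12 3 5 15 8 10 7)(1 9 11 4 13)=[2, 9, 14, 5, 13, 15, 6, 0, 10, 11, 7, 4, 3, 1, 12, 8]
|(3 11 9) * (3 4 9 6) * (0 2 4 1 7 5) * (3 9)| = 10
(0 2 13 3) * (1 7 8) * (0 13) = (0 2)(1 7 8)(3 13) = [2, 7, 0, 13, 4, 5, 6, 8, 1, 9, 10, 11, 12, 3]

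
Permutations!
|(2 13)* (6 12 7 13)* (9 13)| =6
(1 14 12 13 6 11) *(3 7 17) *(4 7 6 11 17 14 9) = (1 9 4 7 14 12 13 11)(3 6 17) = [0, 9, 2, 6, 7, 5, 17, 14, 8, 4, 10, 1, 13, 11, 12, 15, 16, 3]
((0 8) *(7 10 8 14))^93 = [10, 1, 2, 3, 4, 5, 6, 0, 7, 9, 14, 11, 12, 13, 8] = (0 10 14 8 7)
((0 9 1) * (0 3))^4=(9)=[0, 1, 2, 3, 4, 5, 6, 7, 8, 9]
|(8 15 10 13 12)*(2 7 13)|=7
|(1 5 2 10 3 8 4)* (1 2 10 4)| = 10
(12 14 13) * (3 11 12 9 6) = (3 11 12 14 13 9 6) = [0, 1, 2, 11, 4, 5, 3, 7, 8, 6, 10, 12, 14, 9, 13]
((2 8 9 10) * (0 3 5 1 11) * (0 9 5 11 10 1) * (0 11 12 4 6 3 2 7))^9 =(3 12 4 6) =[0, 1, 2, 12, 6, 5, 3, 7, 8, 9, 10, 11, 4]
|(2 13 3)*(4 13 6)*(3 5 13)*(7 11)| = 4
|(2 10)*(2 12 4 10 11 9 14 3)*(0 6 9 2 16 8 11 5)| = 30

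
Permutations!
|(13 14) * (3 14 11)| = 4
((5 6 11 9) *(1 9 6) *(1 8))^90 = (11)(1 5)(8 9) = [0, 5, 2, 3, 4, 1, 6, 7, 9, 8, 10, 11]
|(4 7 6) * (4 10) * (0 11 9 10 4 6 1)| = |(0 11 9 10 6 4 7 1)| = 8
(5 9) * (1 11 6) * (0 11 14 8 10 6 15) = (0 11 15)(1 14 8 10 6)(5 9) = [11, 14, 2, 3, 4, 9, 1, 7, 10, 5, 6, 15, 12, 13, 8, 0]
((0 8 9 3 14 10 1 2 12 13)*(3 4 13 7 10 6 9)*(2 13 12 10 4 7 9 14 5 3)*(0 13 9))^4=(14)(0 1 12 10 4 2 7 8 9)=[1, 12, 7, 3, 2, 5, 6, 8, 9, 0, 4, 11, 10, 13, 14]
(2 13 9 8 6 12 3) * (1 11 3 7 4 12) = [0, 11, 13, 2, 12, 5, 1, 4, 6, 8, 10, 3, 7, 9] = (1 11 3 2 13 9 8 6)(4 12 7)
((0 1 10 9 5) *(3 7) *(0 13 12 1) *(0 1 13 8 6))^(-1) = (0 6 8 5 9 10 1)(3 7)(12 13) = [6, 0, 2, 7, 4, 9, 8, 3, 5, 10, 1, 11, 13, 12]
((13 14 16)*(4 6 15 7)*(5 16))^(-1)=(4 7 15 6)(5 14 13 16)=[0, 1, 2, 3, 7, 14, 4, 15, 8, 9, 10, 11, 12, 16, 13, 6, 5]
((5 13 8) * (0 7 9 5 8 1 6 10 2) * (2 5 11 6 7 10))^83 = (0 13 9 2 5 7 6 10 1 11) = [13, 11, 5, 3, 4, 7, 10, 6, 8, 2, 1, 0, 12, 9]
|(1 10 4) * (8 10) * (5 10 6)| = |(1 8 6 5 10 4)| = 6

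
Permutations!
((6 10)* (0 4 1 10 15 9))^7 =(15) =[0, 1, 2, 3, 4, 5, 6, 7, 8, 9, 10, 11, 12, 13, 14, 15]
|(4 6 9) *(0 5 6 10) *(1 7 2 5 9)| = |(0 9 4 10)(1 7 2 5 6)| = 20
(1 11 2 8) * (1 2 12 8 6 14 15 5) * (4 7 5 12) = (1 11 4 7 5)(2 6 14 15 12 8) = [0, 11, 6, 3, 7, 1, 14, 5, 2, 9, 10, 4, 8, 13, 15, 12]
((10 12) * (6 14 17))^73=(6 14 17)(10 12)=[0, 1, 2, 3, 4, 5, 14, 7, 8, 9, 12, 11, 10, 13, 17, 15, 16, 6]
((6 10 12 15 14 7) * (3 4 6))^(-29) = (3 10 14 4 12 7 6 15) = [0, 1, 2, 10, 12, 5, 15, 6, 8, 9, 14, 11, 7, 13, 4, 3]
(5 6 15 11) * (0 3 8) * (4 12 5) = [3, 1, 2, 8, 12, 6, 15, 7, 0, 9, 10, 4, 5, 13, 14, 11] = (0 3 8)(4 12 5 6 15 11)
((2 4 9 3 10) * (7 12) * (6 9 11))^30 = (12)(2 11 9 10 4 6 3) = [0, 1, 11, 2, 6, 5, 3, 7, 8, 10, 4, 9, 12]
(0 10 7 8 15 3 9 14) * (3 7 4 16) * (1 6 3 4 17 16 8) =(0 10 17 16 4 8 15 7 1 6 3 9 14) =[10, 6, 2, 9, 8, 5, 3, 1, 15, 14, 17, 11, 12, 13, 0, 7, 4, 16]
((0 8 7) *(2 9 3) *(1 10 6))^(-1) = (0 7 8)(1 6 10)(2 3 9) = [7, 6, 3, 9, 4, 5, 10, 8, 0, 2, 1]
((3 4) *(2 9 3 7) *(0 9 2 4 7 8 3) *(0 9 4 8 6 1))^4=[0, 1, 2, 7, 4, 5, 6, 8, 3, 9]=(9)(3 7 8)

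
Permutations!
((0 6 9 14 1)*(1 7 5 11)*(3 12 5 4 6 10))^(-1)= (0 1 11 5 12 3 10)(4 7 14 9 6)= [1, 11, 2, 10, 7, 12, 4, 14, 8, 6, 0, 5, 3, 13, 9]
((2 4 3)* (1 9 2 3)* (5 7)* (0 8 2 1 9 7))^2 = (0 2 9 7)(1 5 8 4) = [2, 5, 9, 3, 1, 8, 6, 0, 4, 7]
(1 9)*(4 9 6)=(1 6 4 9)=[0, 6, 2, 3, 9, 5, 4, 7, 8, 1]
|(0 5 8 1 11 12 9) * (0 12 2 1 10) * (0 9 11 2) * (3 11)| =8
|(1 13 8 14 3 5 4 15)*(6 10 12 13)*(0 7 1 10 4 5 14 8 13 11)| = |(0 7 1 6 4 15 10 12 11)(3 14)| = 18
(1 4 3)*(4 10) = [0, 10, 2, 1, 3, 5, 6, 7, 8, 9, 4] = (1 10 4 3)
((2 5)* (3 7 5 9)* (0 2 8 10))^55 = (0 10 8 5 7 3 9 2) = [10, 1, 0, 9, 4, 7, 6, 3, 5, 2, 8]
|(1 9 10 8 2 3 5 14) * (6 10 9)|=8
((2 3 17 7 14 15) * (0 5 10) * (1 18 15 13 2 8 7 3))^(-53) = (0 5 10)(1 8 13 18 7 2 15 14)(3 17) = [5, 8, 15, 17, 4, 10, 6, 2, 13, 9, 0, 11, 12, 18, 1, 14, 16, 3, 7]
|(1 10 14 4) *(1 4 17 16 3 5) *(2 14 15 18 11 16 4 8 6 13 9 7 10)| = 17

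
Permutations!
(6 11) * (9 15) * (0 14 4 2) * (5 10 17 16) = [14, 1, 0, 3, 2, 10, 11, 7, 8, 15, 17, 6, 12, 13, 4, 9, 5, 16] = (0 14 4 2)(5 10 17 16)(6 11)(9 15)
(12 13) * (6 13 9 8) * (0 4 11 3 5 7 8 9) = [4, 1, 2, 5, 11, 7, 13, 8, 6, 9, 10, 3, 0, 12] = (0 4 11 3 5 7 8 6 13 12)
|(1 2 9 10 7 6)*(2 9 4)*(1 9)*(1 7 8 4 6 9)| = 8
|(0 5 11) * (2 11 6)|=|(0 5 6 2 11)|=5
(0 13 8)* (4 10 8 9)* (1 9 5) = [13, 9, 2, 3, 10, 1, 6, 7, 0, 4, 8, 11, 12, 5] = (0 13 5 1 9 4 10 8)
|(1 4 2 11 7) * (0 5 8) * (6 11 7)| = 12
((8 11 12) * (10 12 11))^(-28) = (8 12 10) = [0, 1, 2, 3, 4, 5, 6, 7, 12, 9, 8, 11, 10]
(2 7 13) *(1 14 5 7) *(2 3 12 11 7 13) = [0, 14, 1, 12, 4, 13, 6, 2, 8, 9, 10, 7, 11, 3, 5] = (1 14 5 13 3 12 11 7 2)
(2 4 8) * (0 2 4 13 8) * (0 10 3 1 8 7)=(0 2 13 7)(1 8 4 10 3)=[2, 8, 13, 1, 10, 5, 6, 0, 4, 9, 3, 11, 12, 7]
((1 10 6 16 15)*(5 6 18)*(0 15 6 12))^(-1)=(0 12 5 18 10 1 15)(6 16)=[12, 15, 2, 3, 4, 18, 16, 7, 8, 9, 1, 11, 5, 13, 14, 0, 6, 17, 10]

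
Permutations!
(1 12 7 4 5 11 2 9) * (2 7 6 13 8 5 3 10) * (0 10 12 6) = (0 10 2 9 1 6 13 8 5 11 7 4 3 12) = [10, 6, 9, 12, 3, 11, 13, 4, 5, 1, 2, 7, 0, 8]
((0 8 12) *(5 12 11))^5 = (12) = [0, 1, 2, 3, 4, 5, 6, 7, 8, 9, 10, 11, 12]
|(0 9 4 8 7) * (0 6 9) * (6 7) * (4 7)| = 5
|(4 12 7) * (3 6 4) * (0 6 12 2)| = 12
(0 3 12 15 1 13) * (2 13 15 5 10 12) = (0 3 2 13)(1 15)(5 10 12) = [3, 15, 13, 2, 4, 10, 6, 7, 8, 9, 12, 11, 5, 0, 14, 1]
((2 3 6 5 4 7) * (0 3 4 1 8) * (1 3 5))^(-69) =[6, 5, 2, 8, 4, 1, 0, 7, 3] =(0 6)(1 5)(3 8)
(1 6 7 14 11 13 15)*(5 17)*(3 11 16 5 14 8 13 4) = (1 6 7 8 13 15)(3 11 4)(5 17 14 16) = [0, 6, 2, 11, 3, 17, 7, 8, 13, 9, 10, 4, 12, 15, 16, 1, 5, 14]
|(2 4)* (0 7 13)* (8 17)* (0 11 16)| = 10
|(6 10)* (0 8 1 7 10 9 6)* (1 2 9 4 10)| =|(0 8 2 9 6 4 10)(1 7)| =14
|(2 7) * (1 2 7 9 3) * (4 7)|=4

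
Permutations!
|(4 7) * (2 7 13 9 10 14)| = |(2 7 4 13 9 10 14)| = 7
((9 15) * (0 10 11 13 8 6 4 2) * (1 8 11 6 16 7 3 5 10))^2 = [8, 16, 1, 10, 0, 6, 2, 5, 7, 9, 4, 11, 12, 13, 14, 15, 3] = (0 8 7 5 6 2 1 16 3 10 4)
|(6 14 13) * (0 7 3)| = |(0 7 3)(6 14 13)| = 3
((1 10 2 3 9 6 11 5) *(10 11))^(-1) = (1 5 11)(2 10 6 9 3) = [0, 5, 10, 2, 4, 11, 9, 7, 8, 3, 6, 1]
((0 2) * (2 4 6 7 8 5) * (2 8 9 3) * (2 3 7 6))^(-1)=[2, 1, 4, 3, 0, 8, 6, 9, 5, 7]=(0 2 4)(5 8)(7 9)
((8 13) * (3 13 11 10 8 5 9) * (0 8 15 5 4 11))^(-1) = [8, 1, 2, 9, 13, 15, 6, 7, 0, 5, 11, 4, 12, 3, 14, 10] = (0 8)(3 9 5 15 10 11 4 13)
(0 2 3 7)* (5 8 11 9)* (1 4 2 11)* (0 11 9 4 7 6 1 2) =(0 9 5 8 2 3 6 1 7 11 4) =[9, 7, 3, 6, 0, 8, 1, 11, 2, 5, 10, 4]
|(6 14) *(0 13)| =|(0 13)(6 14)| =2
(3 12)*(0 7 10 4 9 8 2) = (0 7 10 4 9 8 2)(3 12) = [7, 1, 0, 12, 9, 5, 6, 10, 2, 8, 4, 11, 3]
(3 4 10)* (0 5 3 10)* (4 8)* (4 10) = [5, 1, 2, 8, 0, 3, 6, 7, 10, 9, 4] = (0 5 3 8 10 4)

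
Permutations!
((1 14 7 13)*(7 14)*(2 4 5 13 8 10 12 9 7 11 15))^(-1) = (1 13 5 4 2 15 11)(7 9 12 10 8) = [0, 13, 15, 3, 2, 4, 6, 9, 7, 12, 8, 1, 10, 5, 14, 11]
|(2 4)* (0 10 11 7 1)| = 10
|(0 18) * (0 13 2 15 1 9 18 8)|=|(0 8)(1 9 18 13 2 15)|=6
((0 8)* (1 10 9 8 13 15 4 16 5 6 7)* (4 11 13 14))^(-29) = (0 5 10 14 6 9 4 7 8 16 1)(11 13 15) = [5, 0, 2, 3, 7, 10, 9, 8, 16, 4, 14, 13, 12, 15, 6, 11, 1]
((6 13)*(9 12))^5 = [0, 1, 2, 3, 4, 5, 13, 7, 8, 12, 10, 11, 9, 6] = (6 13)(9 12)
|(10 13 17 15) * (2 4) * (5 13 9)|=6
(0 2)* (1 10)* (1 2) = [1, 10, 0, 3, 4, 5, 6, 7, 8, 9, 2] = (0 1 10 2)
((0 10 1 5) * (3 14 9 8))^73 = (0 10 1 5)(3 14 9 8) = [10, 5, 2, 14, 4, 0, 6, 7, 3, 8, 1, 11, 12, 13, 9]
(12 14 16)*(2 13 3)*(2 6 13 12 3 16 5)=(2 12 14 5)(3 6 13 16)=[0, 1, 12, 6, 4, 2, 13, 7, 8, 9, 10, 11, 14, 16, 5, 15, 3]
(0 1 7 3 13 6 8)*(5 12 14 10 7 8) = (0 1 8)(3 13 6 5 12 14 10 7) = [1, 8, 2, 13, 4, 12, 5, 3, 0, 9, 7, 11, 14, 6, 10]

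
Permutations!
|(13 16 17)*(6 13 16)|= |(6 13)(16 17)|= 2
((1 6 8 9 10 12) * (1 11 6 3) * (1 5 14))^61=(1 3 5 14)(6 8 9 10 12 11)=[0, 3, 2, 5, 4, 14, 8, 7, 9, 10, 12, 6, 11, 13, 1]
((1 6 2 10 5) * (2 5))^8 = (10)(1 5 6) = [0, 5, 2, 3, 4, 6, 1, 7, 8, 9, 10]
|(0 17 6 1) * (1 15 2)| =|(0 17 6 15 2 1)| =6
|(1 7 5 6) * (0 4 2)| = 12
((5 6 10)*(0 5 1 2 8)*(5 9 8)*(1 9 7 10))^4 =[8, 1, 2, 3, 4, 5, 6, 0, 9, 10, 7] =(0 8 9 10 7)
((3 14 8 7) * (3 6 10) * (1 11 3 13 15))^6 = (1 6 3 13 8)(7 11 10 14 15) = [0, 6, 2, 13, 4, 5, 3, 11, 1, 9, 14, 10, 12, 8, 15, 7]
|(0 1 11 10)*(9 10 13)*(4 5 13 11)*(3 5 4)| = 7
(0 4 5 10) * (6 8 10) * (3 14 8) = [4, 1, 2, 14, 5, 6, 3, 7, 10, 9, 0, 11, 12, 13, 8] = (0 4 5 6 3 14 8 10)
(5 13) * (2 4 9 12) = (2 4 9 12)(5 13) = [0, 1, 4, 3, 9, 13, 6, 7, 8, 12, 10, 11, 2, 5]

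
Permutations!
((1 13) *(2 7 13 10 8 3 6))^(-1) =(1 13 7 2 6 3 8 10) =[0, 13, 6, 8, 4, 5, 3, 2, 10, 9, 1, 11, 12, 7]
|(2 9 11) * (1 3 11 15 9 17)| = 10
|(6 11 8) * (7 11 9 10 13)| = |(6 9 10 13 7 11 8)| = 7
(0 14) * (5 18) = [14, 1, 2, 3, 4, 18, 6, 7, 8, 9, 10, 11, 12, 13, 0, 15, 16, 17, 5] = (0 14)(5 18)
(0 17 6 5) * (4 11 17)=(0 4 11 17 6 5)=[4, 1, 2, 3, 11, 0, 5, 7, 8, 9, 10, 17, 12, 13, 14, 15, 16, 6]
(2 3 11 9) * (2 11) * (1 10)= (1 10)(2 3)(9 11)= [0, 10, 3, 2, 4, 5, 6, 7, 8, 11, 1, 9]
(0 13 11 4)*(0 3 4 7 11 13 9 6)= (13)(0 9 6)(3 4)(7 11)= [9, 1, 2, 4, 3, 5, 0, 11, 8, 6, 10, 7, 12, 13]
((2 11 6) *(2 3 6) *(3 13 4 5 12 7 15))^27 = (2 11)(3 4 7 6 5 15 13 12) = [0, 1, 11, 4, 7, 15, 5, 6, 8, 9, 10, 2, 3, 12, 14, 13]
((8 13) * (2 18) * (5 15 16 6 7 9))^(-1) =(2 18)(5 9 7 6 16 15)(8 13) =[0, 1, 18, 3, 4, 9, 16, 6, 13, 7, 10, 11, 12, 8, 14, 5, 15, 17, 2]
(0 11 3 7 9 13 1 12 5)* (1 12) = (0 11 3 7 9 13 12 5) = [11, 1, 2, 7, 4, 0, 6, 9, 8, 13, 10, 3, 5, 12]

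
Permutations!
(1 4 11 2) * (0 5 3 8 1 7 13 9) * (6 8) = (0 5 3 6 8 1 4 11 2 7 13 9) = [5, 4, 7, 6, 11, 3, 8, 13, 1, 0, 10, 2, 12, 9]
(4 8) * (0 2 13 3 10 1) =[2, 0, 13, 10, 8, 5, 6, 7, 4, 9, 1, 11, 12, 3] =(0 2 13 3 10 1)(4 8)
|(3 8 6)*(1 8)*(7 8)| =|(1 7 8 6 3)| =5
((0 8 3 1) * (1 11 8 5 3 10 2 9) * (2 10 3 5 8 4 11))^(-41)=(0 8 3 2 9 1)(4 11)=[8, 0, 9, 2, 11, 5, 6, 7, 3, 1, 10, 4]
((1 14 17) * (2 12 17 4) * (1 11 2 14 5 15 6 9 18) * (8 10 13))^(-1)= [0, 18, 11, 3, 14, 1, 15, 7, 13, 6, 8, 17, 2, 10, 4, 5, 16, 12, 9]= (1 18 9 6 15 5)(2 11 17 12)(4 14)(8 13 10)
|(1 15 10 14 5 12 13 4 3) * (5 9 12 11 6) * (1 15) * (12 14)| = 6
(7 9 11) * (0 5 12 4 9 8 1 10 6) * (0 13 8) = (0 5 12 4 9 11 7)(1 10 6 13 8) = [5, 10, 2, 3, 9, 12, 13, 0, 1, 11, 6, 7, 4, 8]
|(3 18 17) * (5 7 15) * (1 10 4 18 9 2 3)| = |(1 10 4 18 17)(2 3 9)(5 7 15)| = 15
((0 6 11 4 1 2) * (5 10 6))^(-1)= (0 2 1 4 11 6 10 5)= [2, 4, 1, 3, 11, 0, 10, 7, 8, 9, 5, 6]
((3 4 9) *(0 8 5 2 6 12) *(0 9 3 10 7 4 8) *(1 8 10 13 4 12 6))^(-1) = (1 2 5 8)(3 4 13 9 12 7 10) = [0, 2, 5, 4, 13, 8, 6, 10, 1, 12, 3, 11, 7, 9]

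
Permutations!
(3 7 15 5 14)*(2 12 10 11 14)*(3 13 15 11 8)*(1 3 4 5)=(1 3 7 11 14 13 15)(2 12 10 8 4 5)=[0, 3, 12, 7, 5, 2, 6, 11, 4, 9, 8, 14, 10, 15, 13, 1]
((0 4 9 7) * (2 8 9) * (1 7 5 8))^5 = (5 9 8) = [0, 1, 2, 3, 4, 9, 6, 7, 5, 8]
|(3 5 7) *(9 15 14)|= 3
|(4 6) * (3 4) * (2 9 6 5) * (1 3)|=7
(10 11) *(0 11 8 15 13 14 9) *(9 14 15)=(0 11 10 8 9)(13 15)=[11, 1, 2, 3, 4, 5, 6, 7, 9, 0, 8, 10, 12, 15, 14, 13]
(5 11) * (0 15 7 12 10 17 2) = [15, 1, 0, 3, 4, 11, 6, 12, 8, 9, 17, 5, 10, 13, 14, 7, 16, 2] = (0 15 7 12 10 17 2)(5 11)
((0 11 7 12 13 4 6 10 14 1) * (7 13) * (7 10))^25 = [7, 6, 2, 3, 14, 5, 1, 0, 8, 9, 13, 12, 11, 10, 4] = (0 7)(1 6)(4 14)(10 13)(11 12)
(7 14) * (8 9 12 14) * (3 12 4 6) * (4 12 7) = (3 7 8 9 12 14 4 6) = [0, 1, 2, 7, 6, 5, 3, 8, 9, 12, 10, 11, 14, 13, 4]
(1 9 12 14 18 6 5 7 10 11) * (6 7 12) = [0, 9, 2, 3, 4, 12, 5, 10, 8, 6, 11, 1, 14, 13, 18, 15, 16, 17, 7] = (1 9 6 5 12 14 18 7 10 11)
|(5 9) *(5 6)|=3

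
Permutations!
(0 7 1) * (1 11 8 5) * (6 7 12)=(0 12 6 7 11 8 5 1)=[12, 0, 2, 3, 4, 1, 7, 11, 5, 9, 10, 8, 6]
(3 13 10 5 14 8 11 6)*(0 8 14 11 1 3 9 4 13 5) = (14)(0 8 1 3 5 11 6 9 4 13 10) = [8, 3, 2, 5, 13, 11, 9, 7, 1, 4, 0, 6, 12, 10, 14]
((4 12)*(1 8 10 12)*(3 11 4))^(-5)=(1 10 3 4 8 12 11)=[0, 10, 2, 4, 8, 5, 6, 7, 12, 9, 3, 1, 11]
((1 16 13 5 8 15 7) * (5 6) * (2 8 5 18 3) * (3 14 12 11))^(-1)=[0, 7, 3, 11, 4, 5, 13, 15, 2, 9, 10, 12, 14, 16, 18, 8, 1, 17, 6]=(1 7 15 8 2 3 11 12 14 18 6 13 16)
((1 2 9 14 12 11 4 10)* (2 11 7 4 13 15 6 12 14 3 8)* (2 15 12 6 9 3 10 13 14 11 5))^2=[0, 2, 8, 15, 12, 3, 6, 13, 9, 1, 5, 11, 4, 7, 14, 10]=(1 2 8 9)(3 15 10 5)(4 12)(7 13)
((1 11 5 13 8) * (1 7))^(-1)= (1 7 8 13 5 11)= [0, 7, 2, 3, 4, 11, 6, 8, 13, 9, 10, 1, 12, 5]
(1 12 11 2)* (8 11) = (1 12 8 11 2) = [0, 12, 1, 3, 4, 5, 6, 7, 11, 9, 10, 2, 8]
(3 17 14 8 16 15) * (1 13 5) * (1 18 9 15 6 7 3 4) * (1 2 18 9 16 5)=(1 13)(2 18 16 6 7 3 17 14 8 5 9 15 4)=[0, 13, 18, 17, 2, 9, 7, 3, 5, 15, 10, 11, 12, 1, 8, 4, 6, 14, 16]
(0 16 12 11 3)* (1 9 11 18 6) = (0 16 12 18 6 1 9 11 3) = [16, 9, 2, 0, 4, 5, 1, 7, 8, 11, 10, 3, 18, 13, 14, 15, 12, 17, 6]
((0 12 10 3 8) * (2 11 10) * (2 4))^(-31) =[12, 1, 11, 8, 2, 5, 6, 7, 0, 9, 3, 10, 4] =(0 12 4 2 11 10 3 8)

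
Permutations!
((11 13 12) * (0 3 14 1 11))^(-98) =(14) =[0, 1, 2, 3, 4, 5, 6, 7, 8, 9, 10, 11, 12, 13, 14]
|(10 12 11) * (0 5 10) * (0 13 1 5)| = |(1 5 10 12 11 13)| = 6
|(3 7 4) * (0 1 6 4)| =6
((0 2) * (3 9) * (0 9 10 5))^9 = (0 3)(2 10)(5 9) = [3, 1, 10, 0, 4, 9, 6, 7, 8, 5, 2]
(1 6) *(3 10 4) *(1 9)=[0, 6, 2, 10, 3, 5, 9, 7, 8, 1, 4]=(1 6 9)(3 10 4)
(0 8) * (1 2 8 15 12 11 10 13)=[15, 2, 8, 3, 4, 5, 6, 7, 0, 9, 13, 10, 11, 1, 14, 12]=(0 15 12 11 10 13 1 2 8)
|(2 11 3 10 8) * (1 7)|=|(1 7)(2 11 3 10 8)|=10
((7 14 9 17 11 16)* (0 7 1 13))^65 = (0 14 17 16 13 7 9 11 1) = [14, 0, 2, 3, 4, 5, 6, 9, 8, 11, 10, 1, 12, 7, 17, 15, 13, 16]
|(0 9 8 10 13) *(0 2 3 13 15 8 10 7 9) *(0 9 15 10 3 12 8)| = |(0 9 3 13 2 12 8 7 15)| = 9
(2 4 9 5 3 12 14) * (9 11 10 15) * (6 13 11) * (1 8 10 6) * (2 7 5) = (1 8 10 15 9 2 4)(3 12 14 7 5)(6 13 11) = [0, 8, 4, 12, 1, 3, 13, 5, 10, 2, 15, 6, 14, 11, 7, 9]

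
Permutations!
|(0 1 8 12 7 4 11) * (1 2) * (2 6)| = |(0 6 2 1 8 12 7 4 11)| = 9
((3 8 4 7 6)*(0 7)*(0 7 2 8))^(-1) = (0 3 6 7 4 8 2) = [3, 1, 0, 6, 8, 5, 7, 4, 2]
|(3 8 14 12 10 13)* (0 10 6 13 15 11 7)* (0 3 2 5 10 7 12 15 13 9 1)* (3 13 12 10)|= 15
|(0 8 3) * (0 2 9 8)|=4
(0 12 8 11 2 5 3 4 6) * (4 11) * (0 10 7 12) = (2 5 3 11)(4 6 10 7 12 8) = [0, 1, 5, 11, 6, 3, 10, 12, 4, 9, 7, 2, 8]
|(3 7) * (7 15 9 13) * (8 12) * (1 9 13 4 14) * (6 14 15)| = |(1 9 4 15 13 7 3 6 14)(8 12)| = 18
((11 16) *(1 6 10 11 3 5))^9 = [0, 10, 2, 1, 4, 6, 11, 7, 8, 9, 16, 3, 12, 13, 14, 15, 5] = (1 10 16 5 6 11 3)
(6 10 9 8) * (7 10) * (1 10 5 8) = [0, 10, 2, 3, 4, 8, 7, 5, 6, 1, 9] = (1 10 9)(5 8 6 7)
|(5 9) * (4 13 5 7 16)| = |(4 13 5 9 7 16)| = 6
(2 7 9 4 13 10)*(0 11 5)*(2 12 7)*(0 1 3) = (0 11 5 1 3)(4 13 10 12 7 9) = [11, 3, 2, 0, 13, 1, 6, 9, 8, 4, 12, 5, 7, 10]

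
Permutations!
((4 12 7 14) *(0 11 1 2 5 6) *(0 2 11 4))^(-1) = (0 14 7 12 4)(1 11)(2 6 5) = [14, 11, 6, 3, 0, 2, 5, 12, 8, 9, 10, 1, 4, 13, 7]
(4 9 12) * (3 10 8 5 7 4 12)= (12)(3 10 8 5 7 4 9)= [0, 1, 2, 10, 9, 7, 6, 4, 5, 3, 8, 11, 12]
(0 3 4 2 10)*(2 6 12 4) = [3, 1, 10, 2, 6, 5, 12, 7, 8, 9, 0, 11, 4] = (0 3 2 10)(4 6 12)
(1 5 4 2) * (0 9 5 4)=[9, 4, 1, 3, 2, 0, 6, 7, 8, 5]=(0 9 5)(1 4 2)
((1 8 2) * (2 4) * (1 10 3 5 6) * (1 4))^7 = [0, 8, 10, 5, 2, 6, 4, 7, 1, 9, 3] = (1 8)(2 10 3 5 6 4)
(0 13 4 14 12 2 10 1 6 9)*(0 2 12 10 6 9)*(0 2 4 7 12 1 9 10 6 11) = [13, 10, 11, 3, 14, 5, 2, 12, 8, 4, 9, 0, 1, 7, 6] = (0 13 7 12 1 10 9 4 14 6 2 11)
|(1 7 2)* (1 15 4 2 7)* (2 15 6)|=|(2 6)(4 15)|=2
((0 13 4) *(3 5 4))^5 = (13) = [0, 1, 2, 3, 4, 5, 6, 7, 8, 9, 10, 11, 12, 13]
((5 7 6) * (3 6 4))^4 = (3 4 7 5 6) = [0, 1, 2, 4, 7, 6, 3, 5]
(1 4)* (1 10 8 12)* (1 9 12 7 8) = (1 4 10)(7 8)(9 12) = [0, 4, 2, 3, 10, 5, 6, 8, 7, 12, 1, 11, 9]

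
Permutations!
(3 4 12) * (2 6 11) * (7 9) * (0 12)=(0 12 3 4)(2 6 11)(7 9)=[12, 1, 6, 4, 0, 5, 11, 9, 8, 7, 10, 2, 3]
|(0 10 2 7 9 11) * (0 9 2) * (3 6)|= |(0 10)(2 7)(3 6)(9 11)|= 2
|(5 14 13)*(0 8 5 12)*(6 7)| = |(0 8 5 14 13 12)(6 7)| = 6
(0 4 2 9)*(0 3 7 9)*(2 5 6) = [4, 1, 0, 7, 5, 6, 2, 9, 8, 3] = (0 4 5 6 2)(3 7 9)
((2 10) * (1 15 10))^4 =[0, 1, 2, 3, 4, 5, 6, 7, 8, 9, 10, 11, 12, 13, 14, 15] =(15)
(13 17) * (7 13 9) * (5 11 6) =(5 11 6)(7 13 17 9) =[0, 1, 2, 3, 4, 11, 5, 13, 8, 7, 10, 6, 12, 17, 14, 15, 16, 9]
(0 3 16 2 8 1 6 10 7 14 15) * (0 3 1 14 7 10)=(0 1 6)(2 8 14 15 3 16)=[1, 6, 8, 16, 4, 5, 0, 7, 14, 9, 10, 11, 12, 13, 15, 3, 2]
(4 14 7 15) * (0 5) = (0 5)(4 14 7 15) = [5, 1, 2, 3, 14, 0, 6, 15, 8, 9, 10, 11, 12, 13, 7, 4]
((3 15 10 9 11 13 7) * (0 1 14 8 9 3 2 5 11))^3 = (15)(0 8 1 9 14)(2 13 5 7 11) = [8, 9, 13, 3, 4, 7, 6, 11, 1, 14, 10, 2, 12, 5, 0, 15]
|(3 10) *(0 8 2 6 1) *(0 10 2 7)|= 15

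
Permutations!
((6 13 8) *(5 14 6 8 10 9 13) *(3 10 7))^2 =(3 9 7 10 13)(5 6 14) =[0, 1, 2, 9, 4, 6, 14, 10, 8, 7, 13, 11, 12, 3, 5]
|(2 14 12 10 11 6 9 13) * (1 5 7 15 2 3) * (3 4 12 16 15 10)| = 44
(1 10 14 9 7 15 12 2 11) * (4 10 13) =(1 13 4 10 14 9 7 15 12 2 11) =[0, 13, 11, 3, 10, 5, 6, 15, 8, 7, 14, 1, 2, 4, 9, 12]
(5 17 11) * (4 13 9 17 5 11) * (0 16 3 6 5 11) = (0 16 3 6 5 11)(4 13 9 17) = [16, 1, 2, 6, 13, 11, 5, 7, 8, 17, 10, 0, 12, 9, 14, 15, 3, 4]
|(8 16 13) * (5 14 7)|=3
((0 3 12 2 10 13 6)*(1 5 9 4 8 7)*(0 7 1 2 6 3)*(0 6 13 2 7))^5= (0 6)(2 10)(3 13 12)= [6, 1, 10, 13, 4, 5, 0, 7, 8, 9, 2, 11, 3, 12]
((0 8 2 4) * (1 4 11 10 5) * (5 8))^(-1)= (0 4 1 5)(2 8 10 11)= [4, 5, 8, 3, 1, 0, 6, 7, 10, 9, 11, 2]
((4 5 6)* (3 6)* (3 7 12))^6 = [0, 1, 2, 3, 4, 5, 6, 7, 8, 9, 10, 11, 12] = (12)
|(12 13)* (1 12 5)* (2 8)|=4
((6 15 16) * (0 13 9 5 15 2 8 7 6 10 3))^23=(0 3 10 16 15 5 9 13)(2 6 7 8)=[3, 1, 6, 10, 4, 9, 7, 8, 2, 13, 16, 11, 12, 0, 14, 5, 15]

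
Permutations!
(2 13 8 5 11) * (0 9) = (0 9)(2 13 8 5 11) = [9, 1, 13, 3, 4, 11, 6, 7, 5, 0, 10, 2, 12, 8]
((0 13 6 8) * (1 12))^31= (0 8 6 13)(1 12)= [8, 12, 2, 3, 4, 5, 13, 7, 6, 9, 10, 11, 1, 0]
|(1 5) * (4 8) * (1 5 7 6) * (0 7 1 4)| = |(0 7 6 4 8)| = 5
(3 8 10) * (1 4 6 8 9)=(1 4 6 8 10 3 9)=[0, 4, 2, 9, 6, 5, 8, 7, 10, 1, 3]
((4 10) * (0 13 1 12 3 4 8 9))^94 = (0 3 9 12 8 1 10 13 4) = [3, 10, 2, 9, 0, 5, 6, 7, 1, 12, 13, 11, 8, 4]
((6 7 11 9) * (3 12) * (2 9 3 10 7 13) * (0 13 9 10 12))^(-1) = (0 3 11 7 10 2 13)(6 9) = [3, 1, 13, 11, 4, 5, 9, 10, 8, 6, 2, 7, 12, 0]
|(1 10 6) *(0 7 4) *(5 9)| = 6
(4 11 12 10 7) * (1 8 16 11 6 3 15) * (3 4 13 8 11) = [0, 11, 2, 15, 6, 5, 4, 13, 16, 9, 7, 12, 10, 8, 14, 1, 3] = (1 11 12 10 7 13 8 16 3 15)(4 6)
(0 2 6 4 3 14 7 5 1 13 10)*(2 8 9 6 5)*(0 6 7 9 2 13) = [8, 0, 5, 14, 3, 1, 4, 13, 2, 7, 6, 11, 12, 10, 9] = (0 8 2 5 1)(3 14 9 7 13 10 6 4)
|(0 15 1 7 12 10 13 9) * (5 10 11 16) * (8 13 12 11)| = |(0 15 1 7 11 16 5 10 12 8 13 9)| = 12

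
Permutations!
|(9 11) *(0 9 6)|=4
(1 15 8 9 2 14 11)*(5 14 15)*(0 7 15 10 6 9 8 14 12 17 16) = (0 7 15 14 11 1 5 12 17 16)(2 10 6 9) = [7, 5, 10, 3, 4, 12, 9, 15, 8, 2, 6, 1, 17, 13, 11, 14, 0, 16]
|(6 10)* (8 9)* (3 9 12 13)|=10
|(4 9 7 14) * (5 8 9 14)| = 4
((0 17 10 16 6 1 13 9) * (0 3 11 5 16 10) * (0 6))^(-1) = (0 16 5 11 3 9 13 1 6 17) = [16, 6, 2, 9, 4, 11, 17, 7, 8, 13, 10, 3, 12, 1, 14, 15, 5, 0]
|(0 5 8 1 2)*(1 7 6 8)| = |(0 5 1 2)(6 8 7)| = 12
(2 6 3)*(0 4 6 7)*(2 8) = (0 4 6 3 8 2 7) = [4, 1, 7, 8, 6, 5, 3, 0, 2]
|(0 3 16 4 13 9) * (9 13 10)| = |(0 3 16 4 10 9)| = 6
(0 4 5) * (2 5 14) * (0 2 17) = (0 4 14 17)(2 5) = [4, 1, 5, 3, 14, 2, 6, 7, 8, 9, 10, 11, 12, 13, 17, 15, 16, 0]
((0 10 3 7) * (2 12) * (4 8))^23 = (0 7 3 10)(2 12)(4 8) = [7, 1, 12, 10, 8, 5, 6, 3, 4, 9, 0, 11, 2]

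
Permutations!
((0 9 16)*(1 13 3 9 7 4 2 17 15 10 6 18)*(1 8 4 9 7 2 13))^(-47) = (0 13 10 16 4 15 9 8 17 7 18 2 3 6) = [13, 1, 3, 6, 15, 5, 0, 18, 17, 8, 16, 11, 12, 10, 14, 9, 4, 7, 2]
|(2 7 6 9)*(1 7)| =5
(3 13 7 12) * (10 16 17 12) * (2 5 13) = [0, 1, 5, 2, 4, 13, 6, 10, 8, 9, 16, 11, 3, 7, 14, 15, 17, 12] = (2 5 13 7 10 16 17 12 3)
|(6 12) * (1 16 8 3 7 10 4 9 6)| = 10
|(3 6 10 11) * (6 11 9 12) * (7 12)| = |(3 11)(6 10 9 7 12)| = 10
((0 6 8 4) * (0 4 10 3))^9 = (0 3 10 8 6) = [3, 1, 2, 10, 4, 5, 0, 7, 6, 9, 8]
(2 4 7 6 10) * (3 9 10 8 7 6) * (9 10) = (2 4 6 8 7 3 10) = [0, 1, 4, 10, 6, 5, 8, 3, 7, 9, 2]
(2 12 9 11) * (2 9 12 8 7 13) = [0, 1, 8, 3, 4, 5, 6, 13, 7, 11, 10, 9, 12, 2] = (2 8 7 13)(9 11)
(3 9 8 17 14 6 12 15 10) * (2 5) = [0, 1, 5, 9, 4, 2, 12, 7, 17, 8, 3, 11, 15, 13, 6, 10, 16, 14] = (2 5)(3 9 8 17 14 6 12 15 10)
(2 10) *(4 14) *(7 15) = (2 10)(4 14)(7 15) = [0, 1, 10, 3, 14, 5, 6, 15, 8, 9, 2, 11, 12, 13, 4, 7]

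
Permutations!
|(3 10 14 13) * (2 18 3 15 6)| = 8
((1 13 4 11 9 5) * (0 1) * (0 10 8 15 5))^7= (0 1 13 4 11 9)(5 15 8 10)= [1, 13, 2, 3, 11, 15, 6, 7, 10, 0, 5, 9, 12, 4, 14, 8]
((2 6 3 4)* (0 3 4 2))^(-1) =(0 4 6 2 3) =[4, 1, 3, 0, 6, 5, 2]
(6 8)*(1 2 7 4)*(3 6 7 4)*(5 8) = [0, 2, 4, 6, 1, 8, 5, 3, 7] = (1 2 4)(3 6 5 8 7)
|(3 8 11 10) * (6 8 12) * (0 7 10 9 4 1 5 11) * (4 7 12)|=|(0 12 6 8)(1 5 11 9 7 10 3 4)|=8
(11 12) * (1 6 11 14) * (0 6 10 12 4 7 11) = [6, 10, 2, 3, 7, 5, 0, 11, 8, 9, 12, 4, 14, 13, 1] = (0 6)(1 10 12 14)(4 7 11)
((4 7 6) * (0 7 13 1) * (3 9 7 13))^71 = (0 1 13)(3 9 7 6 4) = [1, 13, 2, 9, 3, 5, 4, 6, 8, 7, 10, 11, 12, 0]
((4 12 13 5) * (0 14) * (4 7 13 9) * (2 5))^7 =(0 14)(2 13 7 5)(4 12 9) =[14, 1, 13, 3, 12, 2, 6, 5, 8, 4, 10, 11, 9, 7, 0]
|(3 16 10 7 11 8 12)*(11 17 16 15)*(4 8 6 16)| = |(3 15 11 6 16 10 7 17 4 8 12)| = 11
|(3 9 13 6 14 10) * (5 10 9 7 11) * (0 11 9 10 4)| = 28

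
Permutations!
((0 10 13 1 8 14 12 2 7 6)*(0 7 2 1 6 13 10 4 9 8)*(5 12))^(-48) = (14) = [0, 1, 2, 3, 4, 5, 6, 7, 8, 9, 10, 11, 12, 13, 14]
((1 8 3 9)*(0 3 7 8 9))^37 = (0 3)(1 9)(7 8) = [3, 9, 2, 0, 4, 5, 6, 8, 7, 1]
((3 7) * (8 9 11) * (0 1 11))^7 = [11, 8, 2, 7, 4, 5, 6, 3, 0, 1, 10, 9] = (0 11 9 1 8)(3 7)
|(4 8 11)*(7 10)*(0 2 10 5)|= 15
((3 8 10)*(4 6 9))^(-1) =(3 10 8)(4 9 6) =[0, 1, 2, 10, 9, 5, 4, 7, 3, 6, 8]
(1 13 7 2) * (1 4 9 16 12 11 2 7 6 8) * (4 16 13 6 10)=(1 6 8)(2 16 12 11)(4 9 13 10)=[0, 6, 16, 3, 9, 5, 8, 7, 1, 13, 4, 2, 11, 10, 14, 15, 12]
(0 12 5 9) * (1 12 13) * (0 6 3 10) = [13, 12, 2, 10, 4, 9, 3, 7, 8, 6, 0, 11, 5, 1] = (0 13 1 12 5 9 6 3 10)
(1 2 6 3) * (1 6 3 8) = (1 2 3 6 8) = [0, 2, 3, 6, 4, 5, 8, 7, 1]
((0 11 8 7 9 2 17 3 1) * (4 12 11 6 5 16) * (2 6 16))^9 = (0 5 11 1 6 12 3 9 4 17 7 16 2 8) = [5, 6, 8, 9, 17, 11, 12, 16, 0, 4, 10, 1, 3, 13, 14, 15, 2, 7]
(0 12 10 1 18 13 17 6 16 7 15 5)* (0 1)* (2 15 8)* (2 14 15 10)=(0 12 2 10)(1 18 13 17 6 16 7 8 14 15 5)=[12, 18, 10, 3, 4, 1, 16, 8, 14, 9, 0, 11, 2, 17, 15, 5, 7, 6, 13]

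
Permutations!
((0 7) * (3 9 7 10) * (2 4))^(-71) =(0 7 9 3 10)(2 4) =[7, 1, 4, 10, 2, 5, 6, 9, 8, 3, 0]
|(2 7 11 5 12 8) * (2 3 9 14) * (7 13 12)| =|(2 13 12 8 3 9 14)(5 7 11)| =21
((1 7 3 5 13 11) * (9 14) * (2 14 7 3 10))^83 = (1 13 3 11 5)(2 7 14 10 9) = [0, 13, 7, 11, 4, 1, 6, 14, 8, 2, 9, 5, 12, 3, 10]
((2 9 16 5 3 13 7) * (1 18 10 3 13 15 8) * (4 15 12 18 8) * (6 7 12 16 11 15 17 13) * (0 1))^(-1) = (0 8 1)(2 7 6 5 16 3 10 18 12 13 17 4 15 11 9) = [8, 0, 7, 10, 15, 16, 5, 6, 1, 2, 18, 9, 13, 17, 14, 11, 3, 4, 12]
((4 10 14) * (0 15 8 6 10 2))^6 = [4, 1, 14, 3, 10, 5, 15, 7, 0, 9, 8, 11, 12, 13, 6, 2] = (0 4 10 8)(2 14 6 15)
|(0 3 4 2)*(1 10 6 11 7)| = 20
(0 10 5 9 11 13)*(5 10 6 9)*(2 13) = [6, 1, 13, 3, 4, 5, 9, 7, 8, 11, 10, 2, 12, 0] = (0 6 9 11 2 13)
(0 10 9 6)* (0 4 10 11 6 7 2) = (0 11 6 4 10 9 7 2) = [11, 1, 0, 3, 10, 5, 4, 2, 8, 7, 9, 6]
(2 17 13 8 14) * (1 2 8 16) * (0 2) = [2, 0, 17, 3, 4, 5, 6, 7, 14, 9, 10, 11, 12, 16, 8, 15, 1, 13] = (0 2 17 13 16 1)(8 14)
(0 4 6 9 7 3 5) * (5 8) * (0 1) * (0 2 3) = (0 4 6 9 7)(1 2 3 8 5) = [4, 2, 3, 8, 6, 1, 9, 0, 5, 7]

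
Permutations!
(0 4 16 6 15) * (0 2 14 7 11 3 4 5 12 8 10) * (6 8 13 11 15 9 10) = (0 5 12 13 11 3 4 16 8 6 9 10)(2 14 7 15) = [5, 1, 14, 4, 16, 12, 9, 15, 6, 10, 0, 3, 13, 11, 7, 2, 8]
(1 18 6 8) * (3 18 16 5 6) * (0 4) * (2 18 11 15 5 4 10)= (0 10 2 18 3 11 15 5 6 8 1 16 4)= [10, 16, 18, 11, 0, 6, 8, 7, 1, 9, 2, 15, 12, 13, 14, 5, 4, 17, 3]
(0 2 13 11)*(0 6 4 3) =(0 2 13 11 6 4 3) =[2, 1, 13, 0, 3, 5, 4, 7, 8, 9, 10, 6, 12, 11]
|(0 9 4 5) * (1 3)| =|(0 9 4 5)(1 3)| =4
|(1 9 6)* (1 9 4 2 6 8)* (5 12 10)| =6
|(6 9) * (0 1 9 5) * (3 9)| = |(0 1 3 9 6 5)| = 6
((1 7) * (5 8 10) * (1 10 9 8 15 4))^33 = (1 5)(4 10)(7 15)(8 9) = [0, 5, 2, 3, 10, 1, 6, 15, 9, 8, 4, 11, 12, 13, 14, 7]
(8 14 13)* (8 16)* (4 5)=(4 5)(8 14 13 16)=[0, 1, 2, 3, 5, 4, 6, 7, 14, 9, 10, 11, 12, 16, 13, 15, 8]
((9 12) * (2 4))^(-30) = (12) = [0, 1, 2, 3, 4, 5, 6, 7, 8, 9, 10, 11, 12]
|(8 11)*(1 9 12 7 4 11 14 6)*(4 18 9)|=12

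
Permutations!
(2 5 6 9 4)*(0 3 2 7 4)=[3, 1, 5, 2, 7, 6, 9, 4, 8, 0]=(0 3 2 5 6 9)(4 7)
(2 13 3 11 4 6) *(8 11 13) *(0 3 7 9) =[3, 1, 8, 13, 6, 5, 2, 9, 11, 0, 10, 4, 12, 7] =(0 3 13 7 9)(2 8 11 4 6)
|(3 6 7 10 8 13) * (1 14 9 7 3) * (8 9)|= |(1 14 8 13)(3 6)(7 10 9)|= 12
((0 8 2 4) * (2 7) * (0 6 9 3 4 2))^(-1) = (0 7 8)(3 9 6 4) = [7, 1, 2, 9, 3, 5, 4, 8, 0, 6]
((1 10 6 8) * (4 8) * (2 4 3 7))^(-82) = (1 4 7 6)(2 3 10 8) = [0, 4, 3, 10, 7, 5, 1, 6, 2, 9, 8]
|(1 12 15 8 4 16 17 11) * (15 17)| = 4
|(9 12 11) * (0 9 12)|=2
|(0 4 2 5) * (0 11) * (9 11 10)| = 7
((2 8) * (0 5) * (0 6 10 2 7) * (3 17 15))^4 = (0 2 5 8 6 7 10)(3 17 15) = [2, 1, 5, 17, 4, 8, 7, 10, 6, 9, 0, 11, 12, 13, 14, 3, 16, 15]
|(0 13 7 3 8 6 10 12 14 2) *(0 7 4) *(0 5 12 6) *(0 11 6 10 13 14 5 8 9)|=|(0 14 2 7 3 9)(4 8 11 6 13)(5 12)|=30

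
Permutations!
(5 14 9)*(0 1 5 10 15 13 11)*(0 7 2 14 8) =(0 1 5 8)(2 14 9 10 15 13 11 7) =[1, 5, 14, 3, 4, 8, 6, 2, 0, 10, 15, 7, 12, 11, 9, 13]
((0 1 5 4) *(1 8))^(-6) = (0 4 5 1 8) = [4, 8, 2, 3, 5, 1, 6, 7, 0]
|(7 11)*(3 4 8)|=6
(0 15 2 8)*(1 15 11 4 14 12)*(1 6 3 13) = (0 11 4 14 12 6 3 13 1 15 2 8) = [11, 15, 8, 13, 14, 5, 3, 7, 0, 9, 10, 4, 6, 1, 12, 2]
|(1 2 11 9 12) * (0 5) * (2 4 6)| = |(0 5)(1 4 6 2 11 9 12)| = 14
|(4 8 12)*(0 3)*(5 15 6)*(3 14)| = 3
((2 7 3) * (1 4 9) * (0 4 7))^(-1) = (0 2 3 7 1 9 4) = [2, 9, 3, 7, 0, 5, 6, 1, 8, 4]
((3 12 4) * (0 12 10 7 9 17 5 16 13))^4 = (0 10 5 12 7 16 4 9 13 3 17) = [10, 1, 2, 17, 9, 12, 6, 16, 8, 13, 5, 11, 7, 3, 14, 15, 4, 0]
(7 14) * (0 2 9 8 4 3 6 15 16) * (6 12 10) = [2, 1, 9, 12, 3, 5, 15, 14, 4, 8, 6, 11, 10, 13, 7, 16, 0] = (0 2 9 8 4 3 12 10 6 15 16)(7 14)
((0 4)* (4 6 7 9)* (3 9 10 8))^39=(0 4 9 3 8 10 7 6)=[4, 1, 2, 8, 9, 5, 0, 6, 10, 3, 7]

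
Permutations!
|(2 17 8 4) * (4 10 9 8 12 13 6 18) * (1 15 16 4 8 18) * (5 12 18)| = |(1 15 16 4 2 17 18 8 10 9 5 12 13 6)| = 14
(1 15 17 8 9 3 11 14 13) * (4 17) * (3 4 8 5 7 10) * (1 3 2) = [0, 15, 1, 11, 17, 7, 6, 10, 9, 4, 2, 14, 12, 3, 13, 8, 16, 5] = (1 15 8 9 4 17 5 7 10 2)(3 11 14 13)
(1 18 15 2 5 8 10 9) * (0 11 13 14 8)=[11, 18, 5, 3, 4, 0, 6, 7, 10, 1, 9, 13, 12, 14, 8, 2, 16, 17, 15]=(0 11 13 14 8 10 9 1 18 15 2 5)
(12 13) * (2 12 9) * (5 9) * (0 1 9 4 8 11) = (0 1 9 2 12 13 5 4 8 11) = [1, 9, 12, 3, 8, 4, 6, 7, 11, 2, 10, 0, 13, 5]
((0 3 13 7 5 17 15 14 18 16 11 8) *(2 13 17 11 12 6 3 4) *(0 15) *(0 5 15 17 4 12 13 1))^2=(0 6 4 1 12 3 2)(5 8)(7 14 16)(11 17)(13 15 18)=[6, 12, 0, 2, 1, 8, 4, 14, 5, 9, 10, 17, 3, 15, 16, 18, 7, 11, 13]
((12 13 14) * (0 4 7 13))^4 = (0 14 7)(4 12 13) = [14, 1, 2, 3, 12, 5, 6, 0, 8, 9, 10, 11, 13, 4, 7]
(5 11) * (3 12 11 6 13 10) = (3 12 11 5 6 13 10) = [0, 1, 2, 12, 4, 6, 13, 7, 8, 9, 3, 5, 11, 10]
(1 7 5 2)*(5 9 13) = (1 7 9 13 5 2) = [0, 7, 1, 3, 4, 2, 6, 9, 8, 13, 10, 11, 12, 5]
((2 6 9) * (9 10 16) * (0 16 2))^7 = (0 16 9)(2 6 10) = [16, 1, 6, 3, 4, 5, 10, 7, 8, 0, 2, 11, 12, 13, 14, 15, 9]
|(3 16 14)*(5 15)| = |(3 16 14)(5 15)| = 6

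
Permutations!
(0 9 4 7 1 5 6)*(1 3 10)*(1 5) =(0 9 4 7 3 10 5 6) =[9, 1, 2, 10, 7, 6, 0, 3, 8, 4, 5]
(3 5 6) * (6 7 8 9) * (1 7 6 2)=(1 7 8 9 2)(3 5 6)=[0, 7, 1, 5, 4, 6, 3, 8, 9, 2]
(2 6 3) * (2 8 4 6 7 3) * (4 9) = (2 7 3 8 9 4 6) = [0, 1, 7, 8, 6, 5, 2, 3, 9, 4]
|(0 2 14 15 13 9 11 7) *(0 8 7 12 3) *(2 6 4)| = |(0 6 4 2 14 15 13 9 11 12 3)(7 8)| = 22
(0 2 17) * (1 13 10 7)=(0 2 17)(1 13 10 7)=[2, 13, 17, 3, 4, 5, 6, 1, 8, 9, 7, 11, 12, 10, 14, 15, 16, 0]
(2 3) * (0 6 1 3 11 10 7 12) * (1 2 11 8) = (0 6 2 8 1 3 11 10 7 12) = [6, 3, 8, 11, 4, 5, 2, 12, 1, 9, 7, 10, 0]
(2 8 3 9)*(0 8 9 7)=(0 8 3 7)(2 9)=[8, 1, 9, 7, 4, 5, 6, 0, 3, 2]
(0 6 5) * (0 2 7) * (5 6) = (0 5 2 7) = [5, 1, 7, 3, 4, 2, 6, 0]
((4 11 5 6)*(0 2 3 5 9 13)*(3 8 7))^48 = (0 3 11 2 5 9 8 6 13 7 4) = [3, 1, 5, 11, 0, 9, 13, 4, 6, 8, 10, 2, 12, 7]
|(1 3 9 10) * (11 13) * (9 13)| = 6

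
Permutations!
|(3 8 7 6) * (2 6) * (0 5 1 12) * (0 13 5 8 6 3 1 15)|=11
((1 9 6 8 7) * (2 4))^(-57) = (1 8 9 7 6)(2 4) = [0, 8, 4, 3, 2, 5, 1, 6, 9, 7]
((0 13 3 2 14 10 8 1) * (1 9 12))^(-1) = [1, 12, 3, 13, 4, 5, 6, 7, 10, 8, 14, 11, 9, 0, 2] = (0 1 12 9 8 10 14 2 3 13)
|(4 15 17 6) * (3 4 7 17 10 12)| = 15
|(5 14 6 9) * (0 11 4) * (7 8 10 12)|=12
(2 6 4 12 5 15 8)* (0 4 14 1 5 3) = [4, 5, 6, 0, 12, 15, 14, 7, 2, 9, 10, 11, 3, 13, 1, 8] = (0 4 12 3)(1 5 15 8 2 6 14)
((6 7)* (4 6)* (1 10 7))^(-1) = (1 6 4 7 10) = [0, 6, 2, 3, 7, 5, 4, 10, 8, 9, 1]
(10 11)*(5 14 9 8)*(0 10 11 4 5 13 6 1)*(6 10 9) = (0 9 8 13 10 4 5 14 6 1) = [9, 0, 2, 3, 5, 14, 1, 7, 13, 8, 4, 11, 12, 10, 6]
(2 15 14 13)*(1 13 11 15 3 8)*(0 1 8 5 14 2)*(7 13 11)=(0 1 11 15 2 3 5 14 7 13)=[1, 11, 3, 5, 4, 14, 6, 13, 8, 9, 10, 15, 12, 0, 7, 2]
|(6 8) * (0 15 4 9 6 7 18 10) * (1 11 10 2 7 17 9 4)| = |(0 15 1 11 10)(2 7 18)(6 8 17 9)| = 60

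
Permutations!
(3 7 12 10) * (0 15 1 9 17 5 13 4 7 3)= (0 15 1 9 17 5 13 4 7 12 10)= [15, 9, 2, 3, 7, 13, 6, 12, 8, 17, 0, 11, 10, 4, 14, 1, 16, 5]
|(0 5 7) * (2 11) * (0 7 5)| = 2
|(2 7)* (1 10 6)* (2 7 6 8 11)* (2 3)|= |(1 10 8 11 3 2 6)|= 7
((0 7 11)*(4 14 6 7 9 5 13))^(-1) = (0 11 7 6 14 4 13 5 9) = [11, 1, 2, 3, 13, 9, 14, 6, 8, 0, 10, 7, 12, 5, 4]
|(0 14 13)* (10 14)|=|(0 10 14 13)|=4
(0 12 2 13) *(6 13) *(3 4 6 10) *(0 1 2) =(0 12)(1 2 10 3 4 6 13) =[12, 2, 10, 4, 6, 5, 13, 7, 8, 9, 3, 11, 0, 1]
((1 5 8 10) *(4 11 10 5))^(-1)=[0, 10, 2, 3, 1, 8, 6, 7, 5, 9, 11, 4]=(1 10 11 4)(5 8)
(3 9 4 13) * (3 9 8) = (3 8)(4 13 9) = [0, 1, 2, 8, 13, 5, 6, 7, 3, 4, 10, 11, 12, 9]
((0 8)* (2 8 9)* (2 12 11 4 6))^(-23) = [9, 1, 8, 3, 6, 5, 2, 7, 0, 12, 10, 4, 11] = (0 9 12 11 4 6 2 8)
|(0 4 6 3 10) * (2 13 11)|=|(0 4 6 3 10)(2 13 11)|=15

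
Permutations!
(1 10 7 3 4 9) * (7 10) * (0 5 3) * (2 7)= [5, 2, 7, 4, 9, 3, 6, 0, 8, 1, 10]= (10)(0 5 3 4 9 1 2 7)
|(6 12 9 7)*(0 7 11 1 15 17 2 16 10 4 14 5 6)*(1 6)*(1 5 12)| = 12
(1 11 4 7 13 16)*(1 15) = (1 11 4 7 13 16 15) = [0, 11, 2, 3, 7, 5, 6, 13, 8, 9, 10, 4, 12, 16, 14, 1, 15]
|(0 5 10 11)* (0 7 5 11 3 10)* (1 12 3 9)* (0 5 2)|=|(0 11 7 2)(1 12 3 10 9)|=20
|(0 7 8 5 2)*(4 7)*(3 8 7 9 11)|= |(0 4 9 11 3 8 5 2)|= 8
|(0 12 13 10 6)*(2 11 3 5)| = |(0 12 13 10 6)(2 11 3 5)| = 20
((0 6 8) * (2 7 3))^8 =(0 8 6)(2 3 7) =[8, 1, 3, 7, 4, 5, 0, 2, 6]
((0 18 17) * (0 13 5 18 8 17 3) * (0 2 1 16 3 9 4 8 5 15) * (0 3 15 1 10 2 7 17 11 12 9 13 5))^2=(1 15 7 5 13 16 3 17 18)(4 11 9 8 12)=[0, 15, 2, 17, 11, 13, 6, 5, 12, 8, 10, 9, 4, 16, 14, 7, 3, 18, 1]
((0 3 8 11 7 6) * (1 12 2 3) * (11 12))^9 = [6, 0, 3, 8, 4, 5, 7, 11, 12, 9, 10, 1, 2] = (0 6 7 11 1)(2 3 8 12)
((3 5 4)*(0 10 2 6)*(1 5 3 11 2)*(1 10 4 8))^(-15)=[0, 1, 2, 3, 4, 5, 6, 7, 8, 9, 10, 11]=(11)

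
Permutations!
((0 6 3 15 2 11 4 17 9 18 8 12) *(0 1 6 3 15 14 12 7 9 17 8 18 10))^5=[6, 4, 9, 15, 0, 5, 8, 14, 3, 12, 1, 10, 11, 13, 2, 7, 16, 17, 18]=(18)(0 6 8 3 15 7 14 2 9 12 11 10 1 4)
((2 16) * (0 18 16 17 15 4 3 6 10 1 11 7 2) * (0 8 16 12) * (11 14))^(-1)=(0 12 18)(1 10 6 3 4 15 17 2 7 11 14)(8 16)=[12, 10, 7, 4, 15, 5, 3, 11, 16, 9, 6, 14, 18, 13, 1, 17, 8, 2, 0]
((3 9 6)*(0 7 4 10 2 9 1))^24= [6, 9, 7, 2, 1, 5, 10, 3, 8, 4, 0]= (0 6 10)(1 9 4)(2 7 3)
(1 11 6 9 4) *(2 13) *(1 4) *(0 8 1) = [8, 11, 13, 3, 4, 5, 9, 7, 1, 0, 10, 6, 12, 2] = (0 8 1 11 6 9)(2 13)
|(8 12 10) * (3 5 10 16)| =6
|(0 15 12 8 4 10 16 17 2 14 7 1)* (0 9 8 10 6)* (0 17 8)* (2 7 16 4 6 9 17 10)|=33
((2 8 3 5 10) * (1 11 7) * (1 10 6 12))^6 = (1 3 7 6 2)(5 10 12 8 11) = [0, 3, 1, 7, 4, 10, 2, 6, 11, 9, 12, 5, 8]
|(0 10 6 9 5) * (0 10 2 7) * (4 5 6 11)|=12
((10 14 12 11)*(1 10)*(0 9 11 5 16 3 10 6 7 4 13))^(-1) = (0 13 4 7 6 1 11 9)(3 16 5 12 14 10) = [13, 11, 2, 16, 7, 12, 1, 6, 8, 0, 3, 9, 14, 4, 10, 15, 5]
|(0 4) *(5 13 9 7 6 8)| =|(0 4)(5 13 9 7 6 8)| =6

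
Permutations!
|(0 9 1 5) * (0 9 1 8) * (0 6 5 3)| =12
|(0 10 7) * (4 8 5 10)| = 6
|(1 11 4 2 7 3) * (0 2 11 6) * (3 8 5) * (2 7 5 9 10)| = |(0 7 8 9 10 2 5 3 1 6)(4 11)| = 10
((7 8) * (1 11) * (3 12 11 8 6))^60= (1 3 8 12 7 11 6)= [0, 3, 2, 8, 4, 5, 1, 11, 12, 9, 10, 6, 7]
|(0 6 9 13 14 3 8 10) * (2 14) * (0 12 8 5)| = |(0 6 9 13 2 14 3 5)(8 10 12)| = 24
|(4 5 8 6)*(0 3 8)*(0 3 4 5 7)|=12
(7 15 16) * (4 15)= (4 15 16 7)= [0, 1, 2, 3, 15, 5, 6, 4, 8, 9, 10, 11, 12, 13, 14, 16, 7]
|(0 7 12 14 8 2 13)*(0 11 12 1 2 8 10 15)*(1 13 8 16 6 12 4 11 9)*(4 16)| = 15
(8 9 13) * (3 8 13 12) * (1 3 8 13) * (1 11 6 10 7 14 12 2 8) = (1 3 13 11 6 10 7 14 12)(2 8 9) = [0, 3, 8, 13, 4, 5, 10, 14, 9, 2, 7, 6, 1, 11, 12]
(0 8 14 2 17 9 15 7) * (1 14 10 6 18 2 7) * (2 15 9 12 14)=(0 8 10 6 18 15 1 2 17 12 14 7)=[8, 2, 17, 3, 4, 5, 18, 0, 10, 9, 6, 11, 14, 13, 7, 1, 16, 12, 15]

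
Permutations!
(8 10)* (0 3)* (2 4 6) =(0 3)(2 4 6)(8 10) =[3, 1, 4, 0, 6, 5, 2, 7, 10, 9, 8]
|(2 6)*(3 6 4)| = 4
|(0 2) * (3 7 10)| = |(0 2)(3 7 10)| = 6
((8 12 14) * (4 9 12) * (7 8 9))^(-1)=(4 8 7)(9 14 12)=[0, 1, 2, 3, 8, 5, 6, 4, 7, 14, 10, 11, 9, 13, 12]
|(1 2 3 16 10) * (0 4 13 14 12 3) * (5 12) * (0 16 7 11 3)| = |(0 4 13 14 5 12)(1 2 16 10)(3 7 11)| = 12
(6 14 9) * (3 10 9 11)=(3 10 9 6 14 11)=[0, 1, 2, 10, 4, 5, 14, 7, 8, 6, 9, 3, 12, 13, 11]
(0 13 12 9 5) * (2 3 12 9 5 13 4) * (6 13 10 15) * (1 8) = (0 4 2 3 12 5)(1 8)(6 13 9 10 15) = [4, 8, 3, 12, 2, 0, 13, 7, 1, 10, 15, 11, 5, 9, 14, 6]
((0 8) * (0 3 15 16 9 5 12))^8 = (16) = [0, 1, 2, 3, 4, 5, 6, 7, 8, 9, 10, 11, 12, 13, 14, 15, 16]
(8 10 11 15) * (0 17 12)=(0 17 12)(8 10 11 15)=[17, 1, 2, 3, 4, 5, 6, 7, 10, 9, 11, 15, 0, 13, 14, 8, 16, 12]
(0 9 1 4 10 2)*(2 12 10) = (0 9 1 4 2)(10 12) = [9, 4, 0, 3, 2, 5, 6, 7, 8, 1, 12, 11, 10]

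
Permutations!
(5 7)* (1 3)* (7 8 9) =(1 3)(5 8 9 7) =[0, 3, 2, 1, 4, 8, 6, 5, 9, 7]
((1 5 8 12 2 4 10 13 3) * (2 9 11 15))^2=(1 8 9 15 4 13)(2 10 3 5 12 11)=[0, 8, 10, 5, 13, 12, 6, 7, 9, 15, 3, 2, 11, 1, 14, 4]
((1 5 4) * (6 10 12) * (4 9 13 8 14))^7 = (14)(6 10 12) = [0, 1, 2, 3, 4, 5, 10, 7, 8, 9, 12, 11, 6, 13, 14]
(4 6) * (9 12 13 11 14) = (4 6)(9 12 13 11 14) = [0, 1, 2, 3, 6, 5, 4, 7, 8, 12, 10, 14, 13, 11, 9]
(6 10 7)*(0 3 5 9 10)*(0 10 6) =(0 3 5 9 6 10 7) =[3, 1, 2, 5, 4, 9, 10, 0, 8, 6, 7]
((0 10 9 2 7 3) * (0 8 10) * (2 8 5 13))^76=(2 7 3 5 13)(8 10 9)=[0, 1, 7, 5, 4, 13, 6, 3, 10, 8, 9, 11, 12, 2]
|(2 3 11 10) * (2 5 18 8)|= |(2 3 11 10 5 18 8)|= 7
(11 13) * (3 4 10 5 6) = (3 4 10 5 6)(11 13) = [0, 1, 2, 4, 10, 6, 3, 7, 8, 9, 5, 13, 12, 11]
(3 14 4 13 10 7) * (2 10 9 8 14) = (2 10 7 3)(4 13 9 8 14) = [0, 1, 10, 2, 13, 5, 6, 3, 14, 8, 7, 11, 12, 9, 4]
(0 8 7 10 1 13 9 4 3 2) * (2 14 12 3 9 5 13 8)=(0 2)(1 8 7 10)(3 14 12)(4 9)(5 13)=[2, 8, 0, 14, 9, 13, 6, 10, 7, 4, 1, 11, 3, 5, 12]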